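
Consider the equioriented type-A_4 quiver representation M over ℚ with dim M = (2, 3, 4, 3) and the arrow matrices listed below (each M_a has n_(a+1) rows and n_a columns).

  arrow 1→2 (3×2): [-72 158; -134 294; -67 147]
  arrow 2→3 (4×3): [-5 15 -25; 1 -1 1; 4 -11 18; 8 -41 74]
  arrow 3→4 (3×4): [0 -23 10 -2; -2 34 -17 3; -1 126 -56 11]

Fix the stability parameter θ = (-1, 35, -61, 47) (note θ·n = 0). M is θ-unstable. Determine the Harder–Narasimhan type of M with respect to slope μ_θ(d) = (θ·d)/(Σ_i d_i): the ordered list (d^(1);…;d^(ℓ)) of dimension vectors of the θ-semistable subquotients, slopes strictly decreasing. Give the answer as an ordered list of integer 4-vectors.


Via rank(M_{q-1}∘⋯∘M_p): M ≅ I[1,2], I[1,4], I[2,4], I[3,3], I[3,4].
μ_θ-semistable layers: μ^(1)=47; μ^(2)=35; μ^(3)=-1; μ^(4)=-9; μ^(5)=-13; μ^(6)=-61

((0, 0, 0, 3); (0, 1, 0, 0); (1, 0, 0, 0); (1, 1, 1, 0); (0, 1, 1, 0); (0, 0, 2, 0))


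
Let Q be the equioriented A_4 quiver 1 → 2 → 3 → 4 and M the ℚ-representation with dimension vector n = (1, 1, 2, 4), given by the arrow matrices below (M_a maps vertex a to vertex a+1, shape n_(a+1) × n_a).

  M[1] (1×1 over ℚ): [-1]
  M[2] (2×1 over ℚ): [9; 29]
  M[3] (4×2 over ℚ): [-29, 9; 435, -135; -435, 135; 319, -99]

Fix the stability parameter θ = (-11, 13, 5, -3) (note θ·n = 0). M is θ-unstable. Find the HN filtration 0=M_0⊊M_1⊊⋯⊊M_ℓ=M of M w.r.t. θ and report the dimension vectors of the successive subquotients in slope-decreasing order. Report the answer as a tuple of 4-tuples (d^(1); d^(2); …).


Interval decomposition of M: I[1,3], I[3,4], I[4,4]^3.
HN type (ℓ=4): μ^(1)=9; μ^(2)=1; μ^(3)=-3; μ^(4)=-11

((0, 1, 1, 0); (0, 0, 1, 1); (0, 0, 0, 3); (1, 0, 0, 0))


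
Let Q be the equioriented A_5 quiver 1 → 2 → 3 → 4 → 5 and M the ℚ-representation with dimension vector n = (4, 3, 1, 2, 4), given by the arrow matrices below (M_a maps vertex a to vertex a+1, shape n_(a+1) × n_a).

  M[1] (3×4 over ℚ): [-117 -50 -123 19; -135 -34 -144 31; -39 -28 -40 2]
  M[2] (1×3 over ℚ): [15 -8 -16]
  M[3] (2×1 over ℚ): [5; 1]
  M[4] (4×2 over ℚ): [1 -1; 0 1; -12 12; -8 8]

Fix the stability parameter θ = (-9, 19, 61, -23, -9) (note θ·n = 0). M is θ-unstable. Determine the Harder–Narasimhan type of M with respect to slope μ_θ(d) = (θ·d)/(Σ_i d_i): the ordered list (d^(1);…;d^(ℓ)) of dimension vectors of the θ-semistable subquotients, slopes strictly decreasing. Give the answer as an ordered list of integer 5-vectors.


Interval decomposition of M: I[1,1], I[1,2]^2, I[1,5], I[4,5], I[5,5]^2.
HN type (ℓ=4): μ^(1)=19; μ^(2)=12; μ^(3)=-9; μ^(4)=-23

((0, 2, 0, 0, 0); (0, 1, 1, 1, 1); (4, 0, 0, 0, 3); (0, 0, 0, 1, 0))


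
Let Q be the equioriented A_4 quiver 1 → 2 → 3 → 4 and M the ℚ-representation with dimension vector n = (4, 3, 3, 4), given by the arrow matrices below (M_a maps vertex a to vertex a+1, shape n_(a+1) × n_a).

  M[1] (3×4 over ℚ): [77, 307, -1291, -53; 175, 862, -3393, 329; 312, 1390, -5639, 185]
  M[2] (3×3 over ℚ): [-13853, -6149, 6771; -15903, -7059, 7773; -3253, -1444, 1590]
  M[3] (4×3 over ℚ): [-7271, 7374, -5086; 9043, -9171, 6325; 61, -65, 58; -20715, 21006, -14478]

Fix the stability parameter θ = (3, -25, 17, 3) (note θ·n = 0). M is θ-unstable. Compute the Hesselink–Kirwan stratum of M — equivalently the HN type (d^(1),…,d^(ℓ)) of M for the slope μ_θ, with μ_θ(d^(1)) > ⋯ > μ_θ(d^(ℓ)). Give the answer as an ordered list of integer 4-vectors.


Via rank(M_{q-1}∘⋯∘M_p): M ≅ I[1,1], I[1,2], I[1,4]^2, I[3,4], I[4,4].
μ_θ-semistable layers: μ^(1)=10; μ^(2)=3; μ^(3)=-11

((0, 0, 3, 3); (1, 0, 0, 1); (3, 3, 0, 0))


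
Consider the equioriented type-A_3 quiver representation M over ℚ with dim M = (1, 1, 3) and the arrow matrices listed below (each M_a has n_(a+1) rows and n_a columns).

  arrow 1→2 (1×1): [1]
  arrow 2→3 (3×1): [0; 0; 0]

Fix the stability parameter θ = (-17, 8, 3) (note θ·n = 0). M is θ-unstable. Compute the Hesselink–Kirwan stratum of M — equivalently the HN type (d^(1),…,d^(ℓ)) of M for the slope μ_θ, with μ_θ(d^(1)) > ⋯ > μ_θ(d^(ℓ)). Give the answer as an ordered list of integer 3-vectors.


Barcode: M ≅ I[1,2], I[3,3]^3. HN layers by μ_θ (3 steps, strictly decreasing):
  μ^(1)=8; μ^(2)=3; μ^(3)=-17

((0, 1, 0); (0, 0, 3); (1, 0, 0))


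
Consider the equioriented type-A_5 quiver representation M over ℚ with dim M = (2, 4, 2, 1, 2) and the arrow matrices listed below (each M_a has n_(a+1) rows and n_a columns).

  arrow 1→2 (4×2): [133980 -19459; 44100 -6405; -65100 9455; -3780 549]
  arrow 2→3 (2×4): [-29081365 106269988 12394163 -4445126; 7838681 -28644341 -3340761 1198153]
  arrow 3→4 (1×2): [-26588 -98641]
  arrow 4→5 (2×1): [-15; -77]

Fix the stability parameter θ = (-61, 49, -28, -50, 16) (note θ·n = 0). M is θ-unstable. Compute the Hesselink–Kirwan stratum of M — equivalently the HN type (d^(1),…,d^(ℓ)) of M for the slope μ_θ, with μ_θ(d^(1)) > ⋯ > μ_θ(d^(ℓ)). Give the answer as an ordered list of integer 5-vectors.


Interval decomposition of M: I[1,1], I[1,5], I[2,2]^2, I[2,3], I[5,5].
HN type (ℓ=5): μ^(1)=49; μ^(2)=16; μ^(3)=21/2; μ^(4)=-29/3; μ^(5)=-61

((0, 2, 0, 0, 0); (0, 0, 0, 0, 2); (0, 1, 1, 0, 0); (0, 1, 1, 1, 0); (2, 0, 0, 0, 0))


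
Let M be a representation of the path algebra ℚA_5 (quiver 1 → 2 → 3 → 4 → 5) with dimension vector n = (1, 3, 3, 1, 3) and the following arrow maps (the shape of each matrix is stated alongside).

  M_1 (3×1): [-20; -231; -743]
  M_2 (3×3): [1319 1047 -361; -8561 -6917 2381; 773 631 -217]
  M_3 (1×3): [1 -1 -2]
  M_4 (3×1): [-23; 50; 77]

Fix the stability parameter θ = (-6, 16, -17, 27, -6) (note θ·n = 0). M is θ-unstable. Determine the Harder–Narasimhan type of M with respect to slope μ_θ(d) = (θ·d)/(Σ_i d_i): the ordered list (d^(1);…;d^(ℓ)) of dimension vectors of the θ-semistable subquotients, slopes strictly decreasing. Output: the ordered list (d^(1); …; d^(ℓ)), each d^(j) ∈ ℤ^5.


Interval decomposition of M: I[1,5], I[2,3]^2, I[5,5]^2.
HN type (ℓ=3): μ^(1)=21/2; μ^(2)=-1/2; μ^(3)=-6

((0, 0, 0, 1, 1); (0, 3, 3, 0, 0); (1, 0, 0, 0, 2))


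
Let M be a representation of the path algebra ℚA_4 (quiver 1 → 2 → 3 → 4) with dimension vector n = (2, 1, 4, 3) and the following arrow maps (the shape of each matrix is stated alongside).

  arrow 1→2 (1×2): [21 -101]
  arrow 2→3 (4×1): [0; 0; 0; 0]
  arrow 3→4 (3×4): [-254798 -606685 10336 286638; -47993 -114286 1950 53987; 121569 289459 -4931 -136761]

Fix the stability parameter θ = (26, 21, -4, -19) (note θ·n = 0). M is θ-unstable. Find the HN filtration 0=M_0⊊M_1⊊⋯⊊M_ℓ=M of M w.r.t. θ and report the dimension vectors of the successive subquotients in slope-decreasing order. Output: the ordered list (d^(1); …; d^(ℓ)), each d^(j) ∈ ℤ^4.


Barcode: M ≅ I[1,1], I[1,2], I[3,3], I[3,4]^3. HN layers by μ_θ (4 steps, strictly decreasing):
  μ^(1)=26; μ^(2)=47/2; μ^(3)=-4; μ^(4)=-23/2

((1, 0, 0, 0); (1, 1, 0, 0); (0, 0, 1, 0); (0, 0, 3, 3))


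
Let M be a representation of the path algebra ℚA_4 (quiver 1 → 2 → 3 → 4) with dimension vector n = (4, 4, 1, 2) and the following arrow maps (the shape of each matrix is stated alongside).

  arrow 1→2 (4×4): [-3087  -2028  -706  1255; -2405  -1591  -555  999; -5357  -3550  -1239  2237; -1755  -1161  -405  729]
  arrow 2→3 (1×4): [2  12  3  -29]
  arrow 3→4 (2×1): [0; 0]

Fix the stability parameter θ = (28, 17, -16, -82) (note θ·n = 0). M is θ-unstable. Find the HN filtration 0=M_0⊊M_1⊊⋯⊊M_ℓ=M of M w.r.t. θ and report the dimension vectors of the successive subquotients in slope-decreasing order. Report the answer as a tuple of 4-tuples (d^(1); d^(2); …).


Via rank(M_{q-1}∘⋯∘M_p): M ≅ I[1,1], I[1,2]^2, I[1,3], I[2,2], I[4,4]^2.
μ_θ-semistable layers: μ^(1)=28; μ^(2)=45/2; μ^(3)=17; μ^(4)=29/3; μ^(5)=-82

((1, 0, 0, 0); (2, 2, 0, 0); (0, 1, 0, 0); (1, 1, 1, 0); (0, 0, 0, 2))


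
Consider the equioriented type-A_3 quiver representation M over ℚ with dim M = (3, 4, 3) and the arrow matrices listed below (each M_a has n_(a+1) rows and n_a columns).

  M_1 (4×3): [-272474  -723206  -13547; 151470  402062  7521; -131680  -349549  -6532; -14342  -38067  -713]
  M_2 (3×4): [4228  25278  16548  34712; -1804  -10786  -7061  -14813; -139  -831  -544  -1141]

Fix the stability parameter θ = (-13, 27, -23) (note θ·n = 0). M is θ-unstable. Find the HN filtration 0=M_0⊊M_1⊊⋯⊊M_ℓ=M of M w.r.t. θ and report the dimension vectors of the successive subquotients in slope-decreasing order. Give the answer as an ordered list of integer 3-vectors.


Barcode: M ≅ I[1,1], I[1,3]^2, I[2,2], I[2,3]. HN layers by μ_θ (3 steps, strictly decreasing):
  μ^(1)=27; μ^(2)=2; μ^(3)=-13

((0, 1, 0); (0, 3, 3); (3, 0, 0))


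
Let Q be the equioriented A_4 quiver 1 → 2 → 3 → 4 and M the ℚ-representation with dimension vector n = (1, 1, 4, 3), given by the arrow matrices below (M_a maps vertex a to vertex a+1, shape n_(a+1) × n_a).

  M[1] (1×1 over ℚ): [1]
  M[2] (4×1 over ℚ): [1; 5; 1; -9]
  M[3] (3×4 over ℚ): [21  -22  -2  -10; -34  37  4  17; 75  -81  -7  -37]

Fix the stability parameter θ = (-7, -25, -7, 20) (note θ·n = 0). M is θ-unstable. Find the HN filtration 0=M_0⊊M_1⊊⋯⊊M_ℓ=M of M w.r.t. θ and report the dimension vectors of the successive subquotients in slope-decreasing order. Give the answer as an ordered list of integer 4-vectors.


Barcode: M ≅ I[1,4], I[3,3], I[3,4]^2. HN layers by μ_θ (3 steps, strictly decreasing):
  μ^(1)=20; μ^(2)=-7; μ^(3)=-16

((0, 0, 0, 3); (0, 0, 4, 0); (1, 1, 0, 0))


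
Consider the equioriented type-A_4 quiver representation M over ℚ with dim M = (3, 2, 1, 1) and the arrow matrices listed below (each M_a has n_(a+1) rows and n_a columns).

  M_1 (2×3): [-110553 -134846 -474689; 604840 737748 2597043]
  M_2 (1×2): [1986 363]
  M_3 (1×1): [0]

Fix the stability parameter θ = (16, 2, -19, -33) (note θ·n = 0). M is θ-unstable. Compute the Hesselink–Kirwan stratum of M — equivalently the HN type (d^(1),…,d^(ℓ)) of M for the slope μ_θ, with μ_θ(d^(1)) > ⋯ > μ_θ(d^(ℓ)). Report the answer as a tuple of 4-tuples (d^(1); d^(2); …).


Interval decomposition of M: I[1,1], I[1,2], I[1,3], I[4,4].
HN type (ℓ=4): μ^(1)=16; μ^(2)=9; μ^(3)=-1/3; μ^(4)=-33

((1, 0, 0, 0); (1, 1, 0, 0); (1, 1, 1, 0); (0, 0, 0, 1))


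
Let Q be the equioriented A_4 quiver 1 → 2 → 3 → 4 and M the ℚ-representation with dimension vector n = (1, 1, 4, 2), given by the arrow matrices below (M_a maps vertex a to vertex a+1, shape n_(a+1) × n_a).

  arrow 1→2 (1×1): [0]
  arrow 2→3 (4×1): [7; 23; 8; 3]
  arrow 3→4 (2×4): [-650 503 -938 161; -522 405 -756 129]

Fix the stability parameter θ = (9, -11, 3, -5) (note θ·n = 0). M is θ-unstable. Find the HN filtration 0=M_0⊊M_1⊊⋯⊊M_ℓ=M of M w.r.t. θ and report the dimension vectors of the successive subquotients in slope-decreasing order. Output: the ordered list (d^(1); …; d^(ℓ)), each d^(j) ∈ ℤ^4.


Barcode: M ≅ I[1,1], I[2,4], I[3,3]^2, I[3,4]. HN layers by μ_θ (4 steps, strictly decreasing):
  μ^(1)=9; μ^(2)=3; μ^(3)=-1; μ^(4)=-11

((1, 0, 0, 0); (0, 0, 2, 0); (0, 0, 2, 2); (0, 1, 0, 0))


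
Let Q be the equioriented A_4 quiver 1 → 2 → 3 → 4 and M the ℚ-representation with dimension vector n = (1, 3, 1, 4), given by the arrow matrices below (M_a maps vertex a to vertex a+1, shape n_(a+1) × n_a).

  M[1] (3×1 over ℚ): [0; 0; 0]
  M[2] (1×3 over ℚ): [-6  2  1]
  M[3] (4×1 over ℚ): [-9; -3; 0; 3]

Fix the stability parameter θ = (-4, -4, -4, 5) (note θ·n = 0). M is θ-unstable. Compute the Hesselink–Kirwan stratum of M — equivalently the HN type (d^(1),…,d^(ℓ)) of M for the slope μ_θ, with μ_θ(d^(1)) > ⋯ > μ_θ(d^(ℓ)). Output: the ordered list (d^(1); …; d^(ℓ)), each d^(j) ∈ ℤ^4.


Barcode: M ≅ I[1,1], I[2,2]^2, I[2,4], I[4,4]^3. HN layers by μ_θ (2 steps, strictly decreasing):
  μ^(1)=5; μ^(2)=-4

((0, 0, 0, 4); (1, 3, 1, 0))


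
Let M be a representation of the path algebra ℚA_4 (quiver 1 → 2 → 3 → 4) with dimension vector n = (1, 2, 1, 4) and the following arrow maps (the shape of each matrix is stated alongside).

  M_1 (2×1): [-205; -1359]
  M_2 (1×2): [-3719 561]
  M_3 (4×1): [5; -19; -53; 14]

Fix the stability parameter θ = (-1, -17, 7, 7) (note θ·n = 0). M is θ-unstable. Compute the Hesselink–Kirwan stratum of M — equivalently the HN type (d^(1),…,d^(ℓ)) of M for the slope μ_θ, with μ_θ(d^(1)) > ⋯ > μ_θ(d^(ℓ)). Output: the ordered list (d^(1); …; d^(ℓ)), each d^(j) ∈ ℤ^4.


Via rank(M_{q-1}∘⋯∘M_p): M ≅ I[1,4], I[2,2], I[4,4]^3.
μ_θ-semistable layers: μ^(1)=7; μ^(2)=-9; μ^(3)=-17

((0, 0, 1, 4); (1, 1, 0, 0); (0, 1, 0, 0))


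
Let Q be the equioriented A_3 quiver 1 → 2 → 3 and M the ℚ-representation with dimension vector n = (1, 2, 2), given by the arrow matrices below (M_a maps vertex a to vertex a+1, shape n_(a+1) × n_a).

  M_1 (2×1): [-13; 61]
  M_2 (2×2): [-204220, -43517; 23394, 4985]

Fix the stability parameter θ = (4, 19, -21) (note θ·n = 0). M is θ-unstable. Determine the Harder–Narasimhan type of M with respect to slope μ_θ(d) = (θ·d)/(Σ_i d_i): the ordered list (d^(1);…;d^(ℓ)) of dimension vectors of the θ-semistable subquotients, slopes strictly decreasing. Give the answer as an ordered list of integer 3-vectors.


Interval decomposition of M: I[1,3], I[2,3].
HN type (ℓ=2): μ^(1)=2/3; μ^(2)=-1

((1, 1, 1); (0, 1, 1))


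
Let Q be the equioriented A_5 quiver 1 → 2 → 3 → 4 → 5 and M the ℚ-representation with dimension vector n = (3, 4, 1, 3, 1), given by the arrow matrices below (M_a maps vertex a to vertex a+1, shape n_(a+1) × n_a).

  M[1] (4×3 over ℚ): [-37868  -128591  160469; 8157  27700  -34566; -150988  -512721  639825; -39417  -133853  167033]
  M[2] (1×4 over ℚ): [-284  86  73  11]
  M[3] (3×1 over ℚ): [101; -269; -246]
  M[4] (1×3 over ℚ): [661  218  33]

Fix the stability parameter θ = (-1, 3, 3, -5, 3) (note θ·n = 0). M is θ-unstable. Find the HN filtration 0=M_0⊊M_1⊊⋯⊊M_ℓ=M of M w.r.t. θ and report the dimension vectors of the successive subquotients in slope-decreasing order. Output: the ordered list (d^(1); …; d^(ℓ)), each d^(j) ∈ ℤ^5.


Via rank(M_{q-1}∘⋯∘M_p): M ≅ I[1,2]^2, I[1,5], I[2,2], I[4,4]^2.
μ_θ-semistable layers: μ^(1)=3; μ^(2)=1/3; μ^(3)=-1; μ^(4)=-5

((0, 3, 0, 0, 1); (0, 1, 1, 1, 0); (3, 0, 0, 0, 0); (0, 0, 0, 2, 0))


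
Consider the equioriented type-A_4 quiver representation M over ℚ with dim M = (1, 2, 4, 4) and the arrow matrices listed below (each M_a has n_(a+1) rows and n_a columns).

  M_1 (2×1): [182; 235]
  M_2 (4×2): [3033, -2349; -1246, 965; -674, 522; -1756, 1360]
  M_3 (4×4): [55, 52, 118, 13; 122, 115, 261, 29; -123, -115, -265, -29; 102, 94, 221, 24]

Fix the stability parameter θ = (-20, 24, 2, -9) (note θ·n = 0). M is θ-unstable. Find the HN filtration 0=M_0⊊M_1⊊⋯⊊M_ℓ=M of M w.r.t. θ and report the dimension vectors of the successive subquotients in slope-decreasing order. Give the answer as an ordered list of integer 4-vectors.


Barcode: M ≅ I[1,4], I[2,4], I[3,4]^2. HN layers by μ_θ (3 steps, strictly decreasing):
  μ^(1)=17/3; μ^(2)=-7/2; μ^(3)=-20

((0, 2, 2, 2); (0, 0, 2, 2); (1, 0, 0, 0))


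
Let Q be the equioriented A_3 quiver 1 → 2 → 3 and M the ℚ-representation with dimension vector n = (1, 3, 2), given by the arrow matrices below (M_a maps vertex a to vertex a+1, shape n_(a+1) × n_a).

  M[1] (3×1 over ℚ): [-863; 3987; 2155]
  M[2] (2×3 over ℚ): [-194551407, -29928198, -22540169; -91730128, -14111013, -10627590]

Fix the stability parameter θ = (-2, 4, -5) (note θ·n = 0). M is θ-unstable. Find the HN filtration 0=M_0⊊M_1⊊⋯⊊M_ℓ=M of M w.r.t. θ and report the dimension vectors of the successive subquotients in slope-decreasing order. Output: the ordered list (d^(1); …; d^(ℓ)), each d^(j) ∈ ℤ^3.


Interval decomposition of M: I[1,3], I[2,2], I[2,3].
HN type (ℓ=3): μ^(1)=4; μ^(2)=-1/2; μ^(3)=-2

((0, 1, 0); (0, 2, 2); (1, 0, 0))


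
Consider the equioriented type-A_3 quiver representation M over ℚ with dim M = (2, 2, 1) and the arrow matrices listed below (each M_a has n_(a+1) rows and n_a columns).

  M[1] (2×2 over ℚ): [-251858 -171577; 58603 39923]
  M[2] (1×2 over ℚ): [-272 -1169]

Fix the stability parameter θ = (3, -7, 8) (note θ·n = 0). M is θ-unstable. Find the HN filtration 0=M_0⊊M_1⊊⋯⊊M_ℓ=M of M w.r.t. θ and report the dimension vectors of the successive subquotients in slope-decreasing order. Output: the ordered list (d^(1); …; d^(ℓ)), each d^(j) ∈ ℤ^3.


Interval decomposition of M: I[1,2], I[1,3].
HN type (ℓ=2): μ^(1)=8; μ^(2)=-2

((0, 0, 1); (2, 2, 0))


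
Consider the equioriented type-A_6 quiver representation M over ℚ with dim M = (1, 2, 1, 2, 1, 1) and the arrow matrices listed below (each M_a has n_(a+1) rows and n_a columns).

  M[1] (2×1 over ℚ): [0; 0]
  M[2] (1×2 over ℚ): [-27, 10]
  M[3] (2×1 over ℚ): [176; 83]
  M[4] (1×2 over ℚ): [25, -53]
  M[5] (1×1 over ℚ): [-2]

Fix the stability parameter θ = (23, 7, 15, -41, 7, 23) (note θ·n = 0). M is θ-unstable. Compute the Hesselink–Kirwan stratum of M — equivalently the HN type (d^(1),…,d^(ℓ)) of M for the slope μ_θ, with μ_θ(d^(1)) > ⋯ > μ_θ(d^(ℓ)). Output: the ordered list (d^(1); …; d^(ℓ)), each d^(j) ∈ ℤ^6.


Interval decomposition of M: I[1,1], I[2,2], I[2,6], I[4,4].
HN type (ℓ=4): μ^(1)=23; μ^(2)=7; μ^(3)=-19/3; μ^(4)=-41

((1, 0, 0, 0, 0, 1); (0, 1, 0, 0, 1, 0); (0, 1, 1, 1, 0, 0); (0, 0, 0, 1, 0, 0))


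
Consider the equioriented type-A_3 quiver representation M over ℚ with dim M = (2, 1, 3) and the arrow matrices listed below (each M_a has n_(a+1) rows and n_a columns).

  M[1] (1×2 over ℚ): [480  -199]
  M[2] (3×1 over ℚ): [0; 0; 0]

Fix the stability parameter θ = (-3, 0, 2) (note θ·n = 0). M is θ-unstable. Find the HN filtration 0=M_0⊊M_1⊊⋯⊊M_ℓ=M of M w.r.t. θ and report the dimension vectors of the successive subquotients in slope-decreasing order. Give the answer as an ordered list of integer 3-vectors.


Via rank(M_{q-1}∘⋯∘M_p): M ≅ I[1,1], I[1,2], I[3,3]^3.
μ_θ-semistable layers: μ^(1)=2; μ^(2)=0; μ^(3)=-3

((0, 0, 3); (0, 1, 0); (2, 0, 0))


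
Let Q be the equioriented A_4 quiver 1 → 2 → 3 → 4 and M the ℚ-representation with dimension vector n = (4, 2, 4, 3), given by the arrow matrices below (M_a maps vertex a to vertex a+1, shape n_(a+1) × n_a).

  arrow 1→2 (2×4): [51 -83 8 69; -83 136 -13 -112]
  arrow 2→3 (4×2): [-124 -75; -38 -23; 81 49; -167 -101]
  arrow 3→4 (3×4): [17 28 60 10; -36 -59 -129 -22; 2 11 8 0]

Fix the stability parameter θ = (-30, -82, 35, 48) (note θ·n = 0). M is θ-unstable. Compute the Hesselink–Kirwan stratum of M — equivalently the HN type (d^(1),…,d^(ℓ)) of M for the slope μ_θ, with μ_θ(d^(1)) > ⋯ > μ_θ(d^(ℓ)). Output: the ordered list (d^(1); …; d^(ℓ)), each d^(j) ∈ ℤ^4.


Barcode: M ≅ I[1,1]^2, I[1,4]^2, I[3,3], I[3,4]. HN layers by μ_θ (4 steps, strictly decreasing):
  μ^(1)=48; μ^(2)=35; μ^(3)=-30; μ^(4)=-56

((0, 0, 0, 3); (0, 0, 4, 0); (2, 0, 0, 0); (2, 2, 0, 0))


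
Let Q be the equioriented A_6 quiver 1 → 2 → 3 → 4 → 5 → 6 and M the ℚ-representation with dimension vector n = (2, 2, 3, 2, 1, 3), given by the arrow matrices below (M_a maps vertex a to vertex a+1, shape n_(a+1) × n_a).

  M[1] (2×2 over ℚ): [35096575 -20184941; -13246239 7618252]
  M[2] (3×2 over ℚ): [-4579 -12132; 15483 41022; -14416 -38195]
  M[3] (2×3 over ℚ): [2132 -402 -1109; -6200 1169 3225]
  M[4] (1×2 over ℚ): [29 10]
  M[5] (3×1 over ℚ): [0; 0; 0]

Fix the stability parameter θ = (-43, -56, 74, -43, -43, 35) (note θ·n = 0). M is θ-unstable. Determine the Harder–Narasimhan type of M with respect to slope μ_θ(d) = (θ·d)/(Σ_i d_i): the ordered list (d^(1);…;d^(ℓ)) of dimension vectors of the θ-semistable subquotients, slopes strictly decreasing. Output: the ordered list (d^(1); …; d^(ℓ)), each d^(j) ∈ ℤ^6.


Barcode: M ≅ I[1,4], I[1,5], I[3,3], I[6,6]^3. HN layers by μ_θ (5 steps, strictly decreasing):
  μ^(1)=74; μ^(2)=35; μ^(3)=31/2; μ^(4)=-4; μ^(5)=-99/2

((0, 0, 1, 0, 0, 0); (0, 0, 0, 0, 0, 3); (0, 0, 1, 1, 0, 0); (0, 0, 1, 1, 1, 0); (2, 2, 0, 0, 0, 0))


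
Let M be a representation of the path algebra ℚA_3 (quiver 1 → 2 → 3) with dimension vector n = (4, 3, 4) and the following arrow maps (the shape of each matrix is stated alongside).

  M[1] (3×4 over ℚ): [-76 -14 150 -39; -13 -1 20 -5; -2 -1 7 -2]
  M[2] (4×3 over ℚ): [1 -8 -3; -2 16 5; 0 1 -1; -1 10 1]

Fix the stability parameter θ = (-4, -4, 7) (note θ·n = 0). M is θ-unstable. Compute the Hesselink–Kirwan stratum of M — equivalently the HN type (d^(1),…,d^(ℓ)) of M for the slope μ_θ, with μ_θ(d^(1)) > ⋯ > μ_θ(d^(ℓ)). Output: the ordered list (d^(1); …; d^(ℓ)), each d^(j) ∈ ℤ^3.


Barcode: M ≅ I[1,1], I[1,3]^3, I[3,3]. HN layers by μ_θ (2 steps, strictly decreasing):
  μ^(1)=7; μ^(2)=-4

((0, 0, 4); (4, 3, 0))


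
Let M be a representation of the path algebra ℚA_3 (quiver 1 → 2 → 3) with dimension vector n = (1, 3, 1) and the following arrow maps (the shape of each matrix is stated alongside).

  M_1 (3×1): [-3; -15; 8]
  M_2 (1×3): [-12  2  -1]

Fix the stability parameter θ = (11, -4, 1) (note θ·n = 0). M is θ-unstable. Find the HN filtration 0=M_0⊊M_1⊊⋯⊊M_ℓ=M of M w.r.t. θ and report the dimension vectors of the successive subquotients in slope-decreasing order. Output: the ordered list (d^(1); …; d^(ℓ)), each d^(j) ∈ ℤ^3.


Via rank(M_{q-1}∘⋯∘M_p): M ≅ I[1,3], I[2,2]^2.
μ_θ-semistable layers: μ^(1)=8/3; μ^(2)=-4

((1, 1, 1); (0, 2, 0))


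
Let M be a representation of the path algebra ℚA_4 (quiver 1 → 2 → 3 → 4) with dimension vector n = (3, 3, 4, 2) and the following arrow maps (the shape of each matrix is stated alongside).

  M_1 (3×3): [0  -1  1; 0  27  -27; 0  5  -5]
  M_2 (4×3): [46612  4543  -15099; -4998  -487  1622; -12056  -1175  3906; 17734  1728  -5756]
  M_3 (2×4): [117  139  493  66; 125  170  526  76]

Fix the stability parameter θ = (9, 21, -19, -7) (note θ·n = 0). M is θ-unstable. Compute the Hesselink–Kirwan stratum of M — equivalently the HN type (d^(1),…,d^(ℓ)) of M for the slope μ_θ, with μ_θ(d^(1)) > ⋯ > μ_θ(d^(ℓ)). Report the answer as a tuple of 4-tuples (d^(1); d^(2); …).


Via rank(M_{q-1}∘⋯∘M_p): M ≅ I[1,1]^2, I[1,4], I[2,3], I[2,4], I[3,3].
μ_θ-semistable layers: μ^(1)=9; μ^(2)=1; μ^(3)=-5/3; μ^(4)=-19

((2, 0, 0, 0); (1, 2, 2, 1); (0, 1, 1, 1); (0, 0, 1, 0))


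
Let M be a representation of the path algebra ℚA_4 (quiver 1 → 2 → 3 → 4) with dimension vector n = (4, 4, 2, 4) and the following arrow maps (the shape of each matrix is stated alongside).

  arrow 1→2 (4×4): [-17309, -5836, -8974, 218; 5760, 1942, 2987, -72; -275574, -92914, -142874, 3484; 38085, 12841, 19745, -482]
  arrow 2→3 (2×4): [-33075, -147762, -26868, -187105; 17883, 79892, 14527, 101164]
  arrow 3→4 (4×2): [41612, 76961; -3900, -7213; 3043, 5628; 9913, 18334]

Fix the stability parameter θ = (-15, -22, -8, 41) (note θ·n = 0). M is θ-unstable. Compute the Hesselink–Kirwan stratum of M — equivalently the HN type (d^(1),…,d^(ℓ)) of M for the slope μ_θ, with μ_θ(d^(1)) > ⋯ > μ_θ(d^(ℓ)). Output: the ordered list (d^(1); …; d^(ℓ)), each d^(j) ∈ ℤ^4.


Via rank(M_{q-1}∘⋯∘M_p): M ≅ I[1,1], I[1,2], I[1,4]^2, I[2,2], I[4,4]^2.
μ_θ-semistable layers: μ^(1)=41; μ^(2)=-8; μ^(3)=-15; μ^(4)=-37/2; μ^(5)=-22

((0, 0, 0, 4); (0, 0, 2, 0); (1, 0, 0, 0); (3, 3, 0, 0); (0, 1, 0, 0))


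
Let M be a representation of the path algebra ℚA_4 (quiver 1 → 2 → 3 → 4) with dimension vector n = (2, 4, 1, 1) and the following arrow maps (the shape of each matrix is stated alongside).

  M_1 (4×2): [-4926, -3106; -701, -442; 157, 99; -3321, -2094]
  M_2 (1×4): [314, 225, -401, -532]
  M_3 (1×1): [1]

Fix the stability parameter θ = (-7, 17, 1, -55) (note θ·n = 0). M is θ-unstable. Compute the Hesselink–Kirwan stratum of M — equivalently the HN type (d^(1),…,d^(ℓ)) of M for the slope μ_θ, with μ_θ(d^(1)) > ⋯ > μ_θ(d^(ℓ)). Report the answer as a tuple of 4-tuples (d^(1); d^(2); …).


Via rank(M_{q-1}∘⋯∘M_p): M ≅ I[1,2], I[1,4], I[2,2]^2.
μ_θ-semistable layers: μ^(1)=17; μ^(2)=-7; μ^(3)=-11

((0, 3, 0, 0); (1, 0, 0, 0); (1, 1, 1, 1))


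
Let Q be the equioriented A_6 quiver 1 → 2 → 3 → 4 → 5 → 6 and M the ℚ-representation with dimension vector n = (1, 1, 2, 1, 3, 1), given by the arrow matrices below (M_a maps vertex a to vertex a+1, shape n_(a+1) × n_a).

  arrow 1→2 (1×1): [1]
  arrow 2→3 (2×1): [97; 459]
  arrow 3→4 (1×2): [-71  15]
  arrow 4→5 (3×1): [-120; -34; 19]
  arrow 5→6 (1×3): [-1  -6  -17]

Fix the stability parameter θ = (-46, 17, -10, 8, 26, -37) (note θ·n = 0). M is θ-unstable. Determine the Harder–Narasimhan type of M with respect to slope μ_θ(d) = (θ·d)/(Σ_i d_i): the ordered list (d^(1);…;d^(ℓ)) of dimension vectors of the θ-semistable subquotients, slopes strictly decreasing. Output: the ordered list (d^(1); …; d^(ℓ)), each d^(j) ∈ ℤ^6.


Interval decomposition of M: I[1,6], I[3,3], I[5,5]^2.
HN type (ℓ=4): μ^(1)=26; μ^(2)=4/5; μ^(3)=-10; μ^(4)=-46

((0, 0, 0, 0, 2, 0); (0, 1, 1, 1, 1, 1); (0, 0, 1, 0, 0, 0); (1, 0, 0, 0, 0, 0))


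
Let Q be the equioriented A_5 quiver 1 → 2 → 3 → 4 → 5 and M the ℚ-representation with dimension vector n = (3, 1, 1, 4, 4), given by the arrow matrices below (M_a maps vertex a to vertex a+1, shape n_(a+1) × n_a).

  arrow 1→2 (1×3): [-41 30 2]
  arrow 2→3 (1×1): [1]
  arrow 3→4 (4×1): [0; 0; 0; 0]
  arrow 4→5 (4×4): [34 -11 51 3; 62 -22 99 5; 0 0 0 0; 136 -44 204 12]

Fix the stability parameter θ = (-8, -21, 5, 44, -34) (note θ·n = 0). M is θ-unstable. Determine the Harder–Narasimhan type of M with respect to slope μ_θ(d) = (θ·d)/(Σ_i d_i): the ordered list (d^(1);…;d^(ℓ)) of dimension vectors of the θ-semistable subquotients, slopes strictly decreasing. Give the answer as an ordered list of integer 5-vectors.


Via rank(M_{q-1}∘⋯∘M_p): M ≅ I[1,1]^2, I[1,3], I[4,4]^2, I[4,5]^2, I[5,5]^2.
μ_θ-semistable layers: μ^(1)=44; μ^(2)=5; μ^(3)=-8; μ^(4)=-29/2; μ^(5)=-34

((0, 0, 0, 2, 0); (0, 0, 1, 2, 2); (2, 0, 0, 0, 0); (1, 1, 0, 0, 0); (0, 0, 0, 0, 2))


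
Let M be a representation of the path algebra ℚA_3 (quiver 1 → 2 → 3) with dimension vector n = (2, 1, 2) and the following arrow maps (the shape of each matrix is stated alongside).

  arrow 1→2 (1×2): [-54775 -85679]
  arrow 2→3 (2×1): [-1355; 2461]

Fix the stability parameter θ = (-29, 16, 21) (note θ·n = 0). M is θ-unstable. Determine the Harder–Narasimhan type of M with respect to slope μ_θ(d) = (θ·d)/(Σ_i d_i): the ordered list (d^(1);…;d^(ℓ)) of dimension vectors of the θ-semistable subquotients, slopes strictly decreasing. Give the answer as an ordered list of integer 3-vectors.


Via rank(M_{q-1}∘⋯∘M_p): M ≅ I[1,1], I[1,3], I[3,3].
μ_θ-semistable layers: μ^(1)=21; μ^(2)=16; μ^(3)=-29

((0, 0, 2); (0, 1, 0); (2, 0, 0))


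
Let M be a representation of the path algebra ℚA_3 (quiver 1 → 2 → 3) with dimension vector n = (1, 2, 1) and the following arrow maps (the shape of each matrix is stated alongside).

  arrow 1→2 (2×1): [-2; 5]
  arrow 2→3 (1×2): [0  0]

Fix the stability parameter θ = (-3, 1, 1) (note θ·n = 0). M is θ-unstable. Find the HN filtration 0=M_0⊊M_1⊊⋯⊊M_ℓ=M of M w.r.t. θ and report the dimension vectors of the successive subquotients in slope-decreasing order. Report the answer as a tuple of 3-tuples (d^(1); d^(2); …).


Interval decomposition of M: I[1,2], I[2,2], I[3,3].
HN type (ℓ=2): μ^(1)=1; μ^(2)=-3

((0, 2, 1); (1, 0, 0))


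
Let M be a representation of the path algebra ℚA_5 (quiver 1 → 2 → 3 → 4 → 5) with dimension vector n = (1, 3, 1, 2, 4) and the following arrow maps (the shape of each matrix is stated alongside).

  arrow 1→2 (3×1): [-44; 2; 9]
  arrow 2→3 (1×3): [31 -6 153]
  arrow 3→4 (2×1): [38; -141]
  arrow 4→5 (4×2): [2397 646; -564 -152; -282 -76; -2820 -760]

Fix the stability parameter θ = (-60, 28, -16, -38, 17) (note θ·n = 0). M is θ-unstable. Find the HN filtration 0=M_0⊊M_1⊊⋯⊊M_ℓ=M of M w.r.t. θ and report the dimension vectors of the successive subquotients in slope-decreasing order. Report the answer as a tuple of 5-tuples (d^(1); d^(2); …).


Interval decomposition of M: I[1,4], I[2,2]^2, I[4,5], I[5,5]^3.
HN type (ℓ=5): μ^(1)=28; μ^(2)=17; μ^(3)=-26/3; μ^(4)=-38; μ^(5)=-60

((0, 2, 0, 0, 0); (0, 0, 0, 0, 4); (0, 1, 1, 1, 0); (0, 0, 0, 1, 0); (1, 0, 0, 0, 0))


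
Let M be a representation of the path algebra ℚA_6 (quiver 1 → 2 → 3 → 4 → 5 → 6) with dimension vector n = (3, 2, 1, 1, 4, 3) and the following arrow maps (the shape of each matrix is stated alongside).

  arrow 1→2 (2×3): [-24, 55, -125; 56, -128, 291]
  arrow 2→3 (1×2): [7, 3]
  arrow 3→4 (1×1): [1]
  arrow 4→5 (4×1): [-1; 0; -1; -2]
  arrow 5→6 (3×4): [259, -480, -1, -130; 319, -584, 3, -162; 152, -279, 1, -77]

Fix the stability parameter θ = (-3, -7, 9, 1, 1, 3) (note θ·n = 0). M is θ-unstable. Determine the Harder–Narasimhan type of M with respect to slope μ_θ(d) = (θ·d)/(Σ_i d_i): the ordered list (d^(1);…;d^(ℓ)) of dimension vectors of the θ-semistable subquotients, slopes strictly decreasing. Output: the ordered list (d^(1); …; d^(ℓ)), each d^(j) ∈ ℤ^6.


Via rank(M_{q-1}∘⋯∘M_p): M ≅ I[1,1], I[1,2], I[1,6], I[5,5]^2, I[5,6], I[6,6].
μ_θ-semistable layers: μ^(1)=7/2; μ^(2)=3; μ^(3)=1; μ^(4)=-3; μ^(5)=-5

((0, 0, 1, 1, 1, 1); (0, 0, 0, 0, 0, 2); (0, 0, 0, 0, 3, 0); (1, 0, 0, 0, 0, 0); (2, 2, 0, 0, 0, 0))


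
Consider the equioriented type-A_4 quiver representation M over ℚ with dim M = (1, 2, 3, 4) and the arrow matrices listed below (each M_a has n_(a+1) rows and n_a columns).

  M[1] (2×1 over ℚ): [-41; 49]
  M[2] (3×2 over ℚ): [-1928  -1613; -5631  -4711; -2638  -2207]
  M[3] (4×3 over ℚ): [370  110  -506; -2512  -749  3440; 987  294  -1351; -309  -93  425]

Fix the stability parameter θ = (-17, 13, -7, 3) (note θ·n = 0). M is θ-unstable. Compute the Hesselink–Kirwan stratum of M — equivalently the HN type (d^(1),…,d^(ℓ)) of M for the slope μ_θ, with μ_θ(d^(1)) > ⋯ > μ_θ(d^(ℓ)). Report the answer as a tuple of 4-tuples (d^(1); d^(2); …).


Interval decomposition of M: I[1,3], I[2,4], I[3,4], I[4,4]^2.
HN type (ℓ=3): μ^(1)=3; μ^(2)=-7; μ^(3)=-17

((0, 2, 2, 4); (0, 0, 1, 0); (1, 0, 0, 0))


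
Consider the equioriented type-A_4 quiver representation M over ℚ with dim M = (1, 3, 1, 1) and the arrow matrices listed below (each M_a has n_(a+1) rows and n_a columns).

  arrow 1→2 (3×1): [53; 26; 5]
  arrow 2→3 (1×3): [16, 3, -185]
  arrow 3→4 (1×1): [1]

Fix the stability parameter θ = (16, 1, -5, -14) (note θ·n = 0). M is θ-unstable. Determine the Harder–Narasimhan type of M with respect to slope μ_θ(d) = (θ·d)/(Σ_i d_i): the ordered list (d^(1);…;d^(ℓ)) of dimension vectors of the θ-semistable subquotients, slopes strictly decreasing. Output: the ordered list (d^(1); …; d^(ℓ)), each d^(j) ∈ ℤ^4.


Via rank(M_{q-1}∘⋯∘M_p): M ≅ I[1,4], I[2,2]^2.
μ_θ-semistable layers: μ^(1)=1; μ^(2)=-1/2

((0, 2, 0, 0); (1, 1, 1, 1))


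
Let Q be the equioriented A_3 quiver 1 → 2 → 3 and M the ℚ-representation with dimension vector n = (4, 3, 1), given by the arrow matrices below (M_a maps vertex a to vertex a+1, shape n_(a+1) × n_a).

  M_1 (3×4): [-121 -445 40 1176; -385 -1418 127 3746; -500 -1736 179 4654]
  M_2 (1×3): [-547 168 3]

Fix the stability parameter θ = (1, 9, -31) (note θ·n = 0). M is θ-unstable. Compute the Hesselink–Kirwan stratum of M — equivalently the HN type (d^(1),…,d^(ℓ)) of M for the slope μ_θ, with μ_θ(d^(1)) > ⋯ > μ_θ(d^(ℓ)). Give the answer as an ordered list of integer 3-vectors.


Via rank(M_{q-1}∘⋯∘M_p): M ≅ I[1,1], I[1,2]^2, I[1,3].
μ_θ-semistable layers: μ^(1)=9; μ^(2)=1; μ^(3)=-7

((0, 2, 0); (3, 0, 0); (1, 1, 1))


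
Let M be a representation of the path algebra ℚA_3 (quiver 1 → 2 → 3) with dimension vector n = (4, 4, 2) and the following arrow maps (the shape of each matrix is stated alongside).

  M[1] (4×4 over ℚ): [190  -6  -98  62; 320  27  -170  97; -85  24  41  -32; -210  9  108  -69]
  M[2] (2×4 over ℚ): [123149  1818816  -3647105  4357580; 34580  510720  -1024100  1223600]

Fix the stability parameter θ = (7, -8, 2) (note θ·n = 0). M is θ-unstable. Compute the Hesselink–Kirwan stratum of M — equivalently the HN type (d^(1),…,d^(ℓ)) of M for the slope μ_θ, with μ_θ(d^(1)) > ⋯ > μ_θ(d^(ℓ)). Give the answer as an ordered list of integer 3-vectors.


Via rank(M_{q-1}∘⋯∘M_p): M ≅ I[1,1]^2, I[1,2], I[1,3], I[2,2]^2, I[3,3].
μ_θ-semistable layers: μ^(1)=7; μ^(2)=2; μ^(3)=-1/2; μ^(4)=-8

((2, 0, 0); (0, 0, 2); (2, 2, 0); (0, 2, 0))


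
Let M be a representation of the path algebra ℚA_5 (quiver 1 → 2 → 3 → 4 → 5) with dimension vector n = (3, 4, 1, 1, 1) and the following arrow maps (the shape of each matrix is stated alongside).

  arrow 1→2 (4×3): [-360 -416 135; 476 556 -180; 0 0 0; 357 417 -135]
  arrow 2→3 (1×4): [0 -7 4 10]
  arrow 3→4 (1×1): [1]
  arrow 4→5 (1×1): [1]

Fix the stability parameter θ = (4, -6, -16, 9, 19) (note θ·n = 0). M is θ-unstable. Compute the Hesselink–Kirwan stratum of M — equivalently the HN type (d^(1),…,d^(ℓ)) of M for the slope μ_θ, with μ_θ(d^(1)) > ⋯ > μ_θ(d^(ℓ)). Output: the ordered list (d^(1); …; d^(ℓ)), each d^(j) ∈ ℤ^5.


Barcode: M ≅ I[1,1], I[1,2], I[1,5], I[2,2]^2. HN layers by μ_θ (5 steps, strictly decreasing):
  μ^(1)=19; μ^(2)=9; μ^(3)=4; μ^(4)=-1; μ^(5)=-6

((0, 0, 0, 0, 1); (0, 0, 0, 1, 0); (1, 0, 0, 0, 0); (1, 1, 0, 0, 0); (1, 3, 1, 0, 0))


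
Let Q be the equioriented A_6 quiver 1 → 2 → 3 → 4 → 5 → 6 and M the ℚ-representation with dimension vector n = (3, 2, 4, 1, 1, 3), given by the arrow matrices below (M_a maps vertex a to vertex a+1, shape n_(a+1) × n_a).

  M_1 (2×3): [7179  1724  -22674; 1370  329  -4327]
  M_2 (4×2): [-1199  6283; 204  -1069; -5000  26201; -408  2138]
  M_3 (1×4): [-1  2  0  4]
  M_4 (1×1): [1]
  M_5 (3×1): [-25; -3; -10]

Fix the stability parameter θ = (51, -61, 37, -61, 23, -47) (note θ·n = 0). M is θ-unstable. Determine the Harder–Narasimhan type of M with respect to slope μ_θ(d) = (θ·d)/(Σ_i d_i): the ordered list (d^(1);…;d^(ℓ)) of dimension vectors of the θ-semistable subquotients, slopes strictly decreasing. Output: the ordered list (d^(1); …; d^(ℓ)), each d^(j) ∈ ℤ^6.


Via rank(M_{q-1}∘⋯∘M_p): M ≅ I[1,1], I[1,3], I[1,6], I[3,3]^2, I[6,6]^2.
μ_θ-semistable layers: μ^(1)=51; μ^(2)=37; μ^(3)=-5; μ^(4)=-29/3; μ^(5)=-47

((1, 0, 0, 0, 0, 0); (0, 0, 3, 0, 0, 0); (1, 1, 0, 0, 0, 0); (1, 1, 1, 1, 1, 1); (0, 0, 0, 0, 0, 2))


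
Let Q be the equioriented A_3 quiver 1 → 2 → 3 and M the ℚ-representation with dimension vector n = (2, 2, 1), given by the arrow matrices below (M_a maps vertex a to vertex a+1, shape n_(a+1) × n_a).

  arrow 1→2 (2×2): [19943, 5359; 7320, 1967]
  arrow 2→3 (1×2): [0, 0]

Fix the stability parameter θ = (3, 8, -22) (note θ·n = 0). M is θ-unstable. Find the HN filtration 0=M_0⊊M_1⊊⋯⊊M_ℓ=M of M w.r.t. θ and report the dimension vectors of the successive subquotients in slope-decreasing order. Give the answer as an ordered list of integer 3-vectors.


Barcode: M ≅ I[1,2]^2, I[3,3]. HN layers by μ_θ (3 steps, strictly decreasing):
  μ^(1)=8; μ^(2)=3; μ^(3)=-22

((0, 2, 0); (2, 0, 0); (0, 0, 1))


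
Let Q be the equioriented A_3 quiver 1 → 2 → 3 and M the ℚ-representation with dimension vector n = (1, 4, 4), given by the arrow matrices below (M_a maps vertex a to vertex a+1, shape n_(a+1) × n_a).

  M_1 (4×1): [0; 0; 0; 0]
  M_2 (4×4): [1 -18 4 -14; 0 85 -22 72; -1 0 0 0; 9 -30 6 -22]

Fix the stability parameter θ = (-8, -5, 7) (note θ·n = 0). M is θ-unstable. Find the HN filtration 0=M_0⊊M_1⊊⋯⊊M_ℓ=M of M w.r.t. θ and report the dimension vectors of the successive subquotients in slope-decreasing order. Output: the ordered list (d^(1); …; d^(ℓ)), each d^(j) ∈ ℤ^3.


Via rank(M_{q-1}∘⋯∘M_p): M ≅ I[1,1], I[2,3]^4.
μ_θ-semistable layers: μ^(1)=7; μ^(2)=-5; μ^(3)=-8

((0, 0, 4); (0, 4, 0); (1, 0, 0))


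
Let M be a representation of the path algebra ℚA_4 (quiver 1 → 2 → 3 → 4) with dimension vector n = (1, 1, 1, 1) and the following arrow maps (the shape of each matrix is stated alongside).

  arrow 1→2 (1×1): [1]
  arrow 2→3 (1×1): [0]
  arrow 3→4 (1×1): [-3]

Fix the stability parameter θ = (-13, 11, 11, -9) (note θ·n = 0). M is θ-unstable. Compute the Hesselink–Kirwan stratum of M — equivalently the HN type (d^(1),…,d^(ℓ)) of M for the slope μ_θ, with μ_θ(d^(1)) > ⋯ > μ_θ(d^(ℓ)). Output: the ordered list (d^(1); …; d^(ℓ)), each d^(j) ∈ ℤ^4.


Via rank(M_{q-1}∘⋯∘M_p): M ≅ I[1,2], I[3,4].
μ_θ-semistable layers: μ^(1)=11; μ^(2)=1; μ^(3)=-13

((0, 1, 0, 0); (0, 0, 1, 1); (1, 0, 0, 0))


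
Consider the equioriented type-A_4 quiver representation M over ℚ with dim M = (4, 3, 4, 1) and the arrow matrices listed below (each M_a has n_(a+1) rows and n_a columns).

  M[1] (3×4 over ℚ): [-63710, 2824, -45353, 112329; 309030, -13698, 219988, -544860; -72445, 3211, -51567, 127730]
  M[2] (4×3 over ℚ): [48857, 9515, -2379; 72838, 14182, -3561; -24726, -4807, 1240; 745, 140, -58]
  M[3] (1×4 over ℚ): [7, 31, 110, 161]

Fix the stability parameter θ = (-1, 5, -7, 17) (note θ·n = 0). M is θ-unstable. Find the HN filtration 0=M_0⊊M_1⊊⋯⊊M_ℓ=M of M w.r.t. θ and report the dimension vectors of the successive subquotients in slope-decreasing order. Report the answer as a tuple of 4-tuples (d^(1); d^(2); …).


Via rank(M_{q-1}∘⋯∘M_p): M ≅ I[1,1], I[1,3]^2, I[1,4], I[3,3].
μ_θ-semistable layers: μ^(1)=17; μ^(2)=-1; μ^(3)=-7

((0, 0, 0, 1); (4, 3, 3, 0); (0, 0, 1, 0))


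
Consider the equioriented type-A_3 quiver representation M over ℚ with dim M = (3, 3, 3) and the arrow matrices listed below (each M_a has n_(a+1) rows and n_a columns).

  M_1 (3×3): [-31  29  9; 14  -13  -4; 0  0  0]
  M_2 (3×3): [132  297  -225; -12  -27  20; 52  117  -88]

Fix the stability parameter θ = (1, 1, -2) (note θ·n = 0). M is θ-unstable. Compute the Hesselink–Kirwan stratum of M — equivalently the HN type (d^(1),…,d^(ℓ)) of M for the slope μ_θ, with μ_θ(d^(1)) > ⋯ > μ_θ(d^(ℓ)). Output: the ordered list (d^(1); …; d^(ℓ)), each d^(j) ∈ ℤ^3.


Interval decomposition of M: I[1,1], I[1,2], I[1,3], I[2,3], I[3,3].
HN type (ℓ=4): μ^(1)=1; μ^(2)=0; μ^(3)=-1/2; μ^(4)=-2

((2, 1, 0); (1, 1, 1); (0, 1, 1); (0, 0, 1))


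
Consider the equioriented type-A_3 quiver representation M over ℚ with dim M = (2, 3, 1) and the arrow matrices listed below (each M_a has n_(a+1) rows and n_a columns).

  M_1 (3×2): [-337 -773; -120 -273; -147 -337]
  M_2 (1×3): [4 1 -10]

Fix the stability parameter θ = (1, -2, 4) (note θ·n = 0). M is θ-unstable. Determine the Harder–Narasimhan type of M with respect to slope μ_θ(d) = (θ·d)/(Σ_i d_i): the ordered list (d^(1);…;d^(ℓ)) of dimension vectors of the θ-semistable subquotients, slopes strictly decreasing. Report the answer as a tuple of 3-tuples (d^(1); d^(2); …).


Via rank(M_{q-1}∘⋯∘M_p): M ≅ I[1,2], I[1,3], I[2,2].
μ_θ-semistable layers: μ^(1)=4; μ^(2)=-1/2; μ^(3)=-2

((0, 0, 1); (2, 2, 0); (0, 1, 0))
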